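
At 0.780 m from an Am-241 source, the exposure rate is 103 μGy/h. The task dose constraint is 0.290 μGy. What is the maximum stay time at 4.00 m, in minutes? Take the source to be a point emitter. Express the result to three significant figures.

4.44 min

Intensity scales as (d₁/d₂)², so rate at 4.00 m:
(0.780/4.00)² = 0.03803, so 103 × 0.03803 = 3.917 μGy/h.
Stay time = 0.290 μGy ÷ 3.917 μGy/h = 0.07404 h = 4.442 min.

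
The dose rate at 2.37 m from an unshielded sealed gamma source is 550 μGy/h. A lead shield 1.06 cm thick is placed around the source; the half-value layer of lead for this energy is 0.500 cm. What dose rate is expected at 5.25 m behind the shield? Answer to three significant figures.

25.8 μGy/h

Distance alone: (2.37/5.25)² = 0.2038, so 550 × 0.2038 = 112.1 μGy/h.
Shield: 1.06/0.500 = 2.120 half-value layers → attenuation 2^(−2.120) = 0.2300.
Combined: 112.1 × 0.2300 = 25.78 μGy/h.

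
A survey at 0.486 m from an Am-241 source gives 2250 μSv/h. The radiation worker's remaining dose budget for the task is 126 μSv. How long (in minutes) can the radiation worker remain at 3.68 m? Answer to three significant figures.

Since intensity falls as 1/r², rate at 3.68 m:
(0.486/3.68)² = 0.01744, so 2250 × 0.01744 = 39.24 μSv/h.
Stay time = 126 μSv ÷ 39.24 μSv/h = 3.211 h = 192.7 min.

193 min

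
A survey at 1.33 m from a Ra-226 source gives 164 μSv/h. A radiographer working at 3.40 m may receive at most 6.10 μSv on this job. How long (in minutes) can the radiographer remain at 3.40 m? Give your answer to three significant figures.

14.6 min

Intensity scales as (d₁/d₂)², so rate at 3.40 m:
(1.33/3.40)² = 0.1530, so 164 × 0.1530 = 25.09 μSv/h.
Stay time = 6.10 μSv ÷ 25.09 μSv/h = 0.2431 h = 14.59 min.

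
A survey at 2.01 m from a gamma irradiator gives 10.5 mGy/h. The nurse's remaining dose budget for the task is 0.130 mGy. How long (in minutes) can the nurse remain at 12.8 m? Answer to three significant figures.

Using I₁d₁² = I₂d₂², rate at 12.8 m:
10.5 × (2.01/12.8)² = 10.5 × 0.02466 = 0.2589 mGy/h.
Stay time = 0.130 mGy ÷ 0.2589 mGy/h = 0.5021 h = 30.13 min.

30.1 min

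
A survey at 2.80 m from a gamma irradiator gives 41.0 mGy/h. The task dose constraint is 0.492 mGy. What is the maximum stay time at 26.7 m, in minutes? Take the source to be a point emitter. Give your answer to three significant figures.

65.5 min

Using I₁d₁² = I₂d₂², rate at 26.7 m:
(2.80/26.7)² = 0.01100, so 41.0 × 0.01100 = 0.4510 mGy/h.
Stay time = 0.492 mGy ÷ 0.4510 mGy/h = 1.091 h = 65.46 min.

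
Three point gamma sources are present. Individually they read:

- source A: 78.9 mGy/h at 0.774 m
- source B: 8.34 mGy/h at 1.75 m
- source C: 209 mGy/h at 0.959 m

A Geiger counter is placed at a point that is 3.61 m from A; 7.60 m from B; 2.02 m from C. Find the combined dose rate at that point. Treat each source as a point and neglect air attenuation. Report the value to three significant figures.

51.2 mGy/h

By superposition, sum each source's inverse-square contribution:
A: 78.9 × (0.774/3.61)² = 3.627 mGy/h
B: 8.34 × (1.75/7.60)² = 0.4422 mGy/h
C: 209 × (0.959/2.02)² = 47.11 mGy/h
Total = 3.627 + 0.4422 + 47.11 = 51.18 mGy/h.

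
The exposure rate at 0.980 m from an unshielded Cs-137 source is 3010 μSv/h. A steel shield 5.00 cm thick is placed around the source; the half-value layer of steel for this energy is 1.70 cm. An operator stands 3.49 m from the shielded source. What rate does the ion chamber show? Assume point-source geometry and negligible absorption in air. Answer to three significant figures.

Distance alone: 3010 × (0.980/3.49)² = 3010 × 0.07885 = 237.3 μSv/h.
Shield: 5.00/1.70 = 2.941 half-value layers → attenuation 2^(−2.941) = 0.1302.
Combined: 237.3 × 0.1302 = 30.90 μSv/h.

30.9 μSv/h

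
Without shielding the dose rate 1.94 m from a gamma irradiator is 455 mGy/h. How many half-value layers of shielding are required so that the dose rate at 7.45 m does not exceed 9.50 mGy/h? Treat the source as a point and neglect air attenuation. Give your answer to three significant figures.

1.70 half-value layers

At 7.45 m, distance alone gives (1.94/7.45)² = 0.06781, so 455 × 0.06781 = 30.85 mGy/h.
Further attenuation needed: 30.85/9.50 = 3.247.
n = log₂(3.247) = 1.699 half-value layers.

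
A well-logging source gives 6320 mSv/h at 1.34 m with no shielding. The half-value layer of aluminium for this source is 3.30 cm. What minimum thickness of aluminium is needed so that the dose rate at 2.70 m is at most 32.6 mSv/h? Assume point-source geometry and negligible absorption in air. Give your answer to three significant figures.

18.4 cm

At 2.70 m, distance alone gives 6320 × (1.34/2.70)² = 6320 × 0.2463 = 1557 mSv/h.
Further attenuation needed: 1557/32.6 = 47.76.
n = log₂(47.76) = 5.578 half-value layers.
Thickness = 5.578 × 3.30 cm = 18.41 cm.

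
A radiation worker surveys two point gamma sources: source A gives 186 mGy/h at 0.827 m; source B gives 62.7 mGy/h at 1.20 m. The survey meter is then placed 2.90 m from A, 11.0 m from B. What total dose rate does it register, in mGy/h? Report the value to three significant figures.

15.9 mGy/h

By superposition, sum each source's inverse-square contribution:
A: 186 × (0.827/2.90)² = 15.13 mGy/h
B: 62.7 × (1.20/11.0)² = 0.7462 mGy/h
Total = 15.13 + 0.7462 = 15.88 mGy/h.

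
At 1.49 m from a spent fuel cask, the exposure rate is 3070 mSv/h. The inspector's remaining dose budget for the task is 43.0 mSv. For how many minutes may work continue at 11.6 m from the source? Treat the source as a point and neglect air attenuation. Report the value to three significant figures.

50.9 min

Since intensity falls as 1/r², rate at 11.6 m:
3070 × (1.49/11.6)² = 3070 × 0.01650 = 50.66 mSv/h.
Stay time = 43.0 mSv ÷ 50.66 mSv/h = 0.8488 h = 50.93 min.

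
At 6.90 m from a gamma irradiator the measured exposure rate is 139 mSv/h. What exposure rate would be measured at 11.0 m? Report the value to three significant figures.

Using I₁d₁² = I₂d₂², scaling from 6.90 m to 11.0 m:
(6.90/11.0)² = 0.3935, so 139 × 0.3935 = 54.70 mSv/h.

54.7 mSv/h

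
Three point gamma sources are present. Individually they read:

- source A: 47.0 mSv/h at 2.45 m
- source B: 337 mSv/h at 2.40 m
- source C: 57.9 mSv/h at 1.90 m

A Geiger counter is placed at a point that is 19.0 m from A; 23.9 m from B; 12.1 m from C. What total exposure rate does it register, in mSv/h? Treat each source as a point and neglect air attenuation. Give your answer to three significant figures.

5.61 mSv/h

By superposition, sum each source's inverse-square contribution:
A: 47.0 × (2.45/19.0)² = 0.7815 mSv/h
B: 337 × (2.40/23.9)² = 3.398 mSv/h
C: 57.9 × (1.90/12.1)² = 1.428 mSv/h
Total = 0.7815 + 3.398 + 1.428 = 5.607 mSv/h.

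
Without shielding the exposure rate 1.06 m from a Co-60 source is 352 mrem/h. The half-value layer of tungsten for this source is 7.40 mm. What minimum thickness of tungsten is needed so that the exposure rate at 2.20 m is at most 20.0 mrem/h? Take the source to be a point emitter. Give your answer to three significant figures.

15.0 mm

At 2.20 m, distance alone gives 352 × (1.06/2.20)² = 352 × 0.2321 = 81.70 mrem/h.
Further attenuation needed: 81.70/20.0 = 4.085.
n = log₂(4.085) = 2.030 half-value layers.
Thickness = 2.030 × 7.40 mm = 15.02 mm.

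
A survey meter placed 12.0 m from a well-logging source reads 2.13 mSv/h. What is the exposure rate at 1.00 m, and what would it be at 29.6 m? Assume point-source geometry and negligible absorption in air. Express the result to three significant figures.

307 mSv/h; 0.350 mSv/h

Applying the 1/r² law,
At 1.00 m: (12.0/1.00)² = 144.0, so 2.13 × 144.0 = 306.7 mSv/h
At 29.6 m: 306.7 × (1.00/29.6)² = 306.7 × 0.001141 = 0.3499 mSv/h.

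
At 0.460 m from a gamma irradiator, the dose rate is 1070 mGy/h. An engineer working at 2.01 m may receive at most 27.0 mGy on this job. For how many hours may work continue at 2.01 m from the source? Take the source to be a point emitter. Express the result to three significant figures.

0.482 h

Since intensity falls as 1/r², rate at 2.01 m:
(0.460/2.01)² = 0.05237, so 1070 × 0.05237 = 56.04 mGy/h.
Stay time = 27.0 mGy ÷ 56.04 mGy/h = 0.4818 h.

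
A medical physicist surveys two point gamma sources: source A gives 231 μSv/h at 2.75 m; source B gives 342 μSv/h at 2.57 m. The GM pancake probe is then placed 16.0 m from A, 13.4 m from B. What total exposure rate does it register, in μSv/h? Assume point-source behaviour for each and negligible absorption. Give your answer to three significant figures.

19.4 μSv/h

By superposition, sum each source's inverse-square contribution:
A: 231 × (2.75/16.0)² = 6.824 μSv/h
B: 342 × (2.57/13.4)² = 12.58 μSv/h
Total = 6.824 + 12.58 = 19.40 μSv/h.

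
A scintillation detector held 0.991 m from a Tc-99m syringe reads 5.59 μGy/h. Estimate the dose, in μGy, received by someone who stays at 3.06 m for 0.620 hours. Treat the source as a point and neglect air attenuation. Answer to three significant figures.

By the inverse-square law, rate at 3.06 m:
5.59 × (0.991/3.06)² = 5.59 × 0.1049 = 0.5864 μGy/h.
Dose = rate × time = 0.5864 μGy/h × 0.6200 h = 0.3636 μGy.

0.364 μGy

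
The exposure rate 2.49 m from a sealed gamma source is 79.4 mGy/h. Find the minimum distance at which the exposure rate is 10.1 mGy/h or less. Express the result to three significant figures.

6.98 m

Applying the 1/r² law, d₂ = d₁·√(I₁/I₂).
I₁/I₂ = 79.4/10.1 = 7.861, so d₂ = 2.49 × √7.861 = 6.981 m.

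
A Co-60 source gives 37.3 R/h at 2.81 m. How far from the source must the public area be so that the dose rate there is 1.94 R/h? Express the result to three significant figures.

12.3 m

By the inverse-square law, d₂ = d₁·√(I₁/I₂).
I₁/I₂ = 37.3/1.94 = 19.23, so d₂ = 2.81 × √19.23 = 12.32 m.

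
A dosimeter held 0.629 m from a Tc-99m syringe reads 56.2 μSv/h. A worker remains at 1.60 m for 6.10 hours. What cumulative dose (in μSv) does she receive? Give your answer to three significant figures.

Intensity scales as (d₁/d₂)², so rate at 1.60 m:
(0.629/1.60)² = 0.1545, so 56.2 × 0.1545 = 8.683 μSv/h.
Dose = rate × time = 8.683 μSv/h × 6.100 h = 52.97 μSv.

53.0 μSv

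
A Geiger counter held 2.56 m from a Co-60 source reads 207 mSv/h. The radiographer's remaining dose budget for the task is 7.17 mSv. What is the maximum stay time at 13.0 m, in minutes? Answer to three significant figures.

Using I₁d₁² = I₂d₂², rate at 13.0 m:
(2.56/13.0)² = 0.03878, so 207 × 0.03878 = 8.027 mSv/h.
Stay time = 7.17 mSv ÷ 8.027 mSv/h = 0.8932 h = 53.59 min.

53.6 min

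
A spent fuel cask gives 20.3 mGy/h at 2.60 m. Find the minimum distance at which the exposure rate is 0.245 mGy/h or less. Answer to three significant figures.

23.7 m

Using I₁d₁² = I₂d₂², d₂ = d₁·√(I₁/I₂).
I₁/I₂ = 20.3/0.245 = 82.86, so d₂ = 2.60 × √82.86 = 23.67 m.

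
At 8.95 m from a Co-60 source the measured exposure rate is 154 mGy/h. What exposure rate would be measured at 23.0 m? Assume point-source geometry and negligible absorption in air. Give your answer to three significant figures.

Using I₁d₁² = I₂d₂², scaling from 8.95 m to 23.0 m:
154 × (8.95/23.0)² = 154 × 0.1514 = 23.32 mGy/h.

23.3 mGy/h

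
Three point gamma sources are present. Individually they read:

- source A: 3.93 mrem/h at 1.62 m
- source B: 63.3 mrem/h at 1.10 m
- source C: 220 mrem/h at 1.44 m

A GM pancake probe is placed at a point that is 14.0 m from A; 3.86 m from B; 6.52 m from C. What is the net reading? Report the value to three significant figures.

15.9 mrem/h

Each source contributes Iᵢ·(dᵢ/rᵢ)²; contributions add.
A: 3.93 × (1.62/14.0)² = 0.05262 mrem/h
B: 63.3 × (1.10/3.86)² = 5.141 mrem/h
C: 220 × (1.44/6.52)² = 10.73 mrem/h
Total = 0.05262 + 5.141 + 10.73 = 15.92 mrem/h.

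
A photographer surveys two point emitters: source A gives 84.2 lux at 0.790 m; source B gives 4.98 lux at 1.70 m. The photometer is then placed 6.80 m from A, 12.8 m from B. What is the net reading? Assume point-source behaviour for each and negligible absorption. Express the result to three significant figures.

By superposition, sum each source's inverse-square contribution:
A: 84.2 × (0.790/6.80)² = 1.136 lux
B: 4.98 × (1.70/12.8)² = 0.08784 lux
Total = 1.136 + 0.08784 = 1.224 lux.

1.22 lux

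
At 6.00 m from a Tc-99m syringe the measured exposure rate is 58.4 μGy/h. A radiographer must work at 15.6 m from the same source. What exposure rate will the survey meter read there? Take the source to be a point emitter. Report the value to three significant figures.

8.64 μGy/h

Using I₁d₁² = I₂d₂², scaling from 6.00 m to 15.6 m:
58.4 × (6.00/15.6)² = 58.4 × 0.1479 = 8.637 μGy/h.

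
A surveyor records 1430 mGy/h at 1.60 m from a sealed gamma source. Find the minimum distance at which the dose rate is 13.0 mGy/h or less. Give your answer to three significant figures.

By the inverse-square law, d₂ = d₁·√(I₁/I₂).
I₁/I₂ = 1430/13.0 = 110.0, so d₂ = 1.60 × √110.0 = 16.78 m.

16.8 m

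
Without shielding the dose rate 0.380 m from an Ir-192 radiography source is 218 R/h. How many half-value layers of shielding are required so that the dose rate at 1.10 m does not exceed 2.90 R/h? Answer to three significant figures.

At 1.10 m, distance alone gives (0.380/1.10)² = 0.1193, so 218 × 0.1193 = 26.01 R/h.
Further attenuation needed: 26.01/2.90 = 8.969.
n = log₂(8.969) = 3.165 half-value layers.

3.17 half-value layers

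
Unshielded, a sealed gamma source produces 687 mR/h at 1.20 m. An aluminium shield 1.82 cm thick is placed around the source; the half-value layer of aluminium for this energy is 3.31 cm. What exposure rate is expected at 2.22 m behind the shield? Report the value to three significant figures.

Distance alone: (1.20/2.22)² = 0.2922, so 687 × 0.2922 = 200.7 mR/h.
Shield: 1.82/3.31 = 0.5498 half-value layers → attenuation 2^(−0.5498) = 0.6831.
Combined: 200.7 × 0.6831 = 137.1 mR/h.

137 mR/h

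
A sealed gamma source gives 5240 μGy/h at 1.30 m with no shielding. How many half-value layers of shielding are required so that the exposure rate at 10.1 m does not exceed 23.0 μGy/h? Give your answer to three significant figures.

1.92 half-value layers

At 10.1 m, distance alone gives (1.30/10.1)² = 0.01657, so 5240 × 0.01657 = 86.83 μGy/h.
Further attenuation needed: 86.83/23.0 = 3.775.
n = log₂(3.775) = 1.916 half-value layers.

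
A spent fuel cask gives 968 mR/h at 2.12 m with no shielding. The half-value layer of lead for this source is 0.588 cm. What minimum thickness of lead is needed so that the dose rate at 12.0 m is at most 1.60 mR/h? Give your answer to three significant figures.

At 12.0 m, distance alone gives 968 × (2.12/12.0)² = 968 × 0.03121 = 30.21 mR/h.
Further attenuation needed: 30.21/1.60 = 18.88.
n = log₂(18.88) = 4.239 half-value layers.
Thickness = 4.239 × 0.588 cm = 2.493 cm.

2.49 cm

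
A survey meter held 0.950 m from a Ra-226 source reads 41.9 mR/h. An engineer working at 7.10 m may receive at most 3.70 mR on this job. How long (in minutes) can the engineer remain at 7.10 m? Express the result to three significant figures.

Since intensity falls as 1/r², rate at 7.10 m:
41.9 × (0.950/7.10)² = 41.9 × 0.01790 = 0.7500 mR/h.
Stay time = 3.70 mR ÷ 0.7500 mR/h = 4.933 h = 296.0 min.

296 min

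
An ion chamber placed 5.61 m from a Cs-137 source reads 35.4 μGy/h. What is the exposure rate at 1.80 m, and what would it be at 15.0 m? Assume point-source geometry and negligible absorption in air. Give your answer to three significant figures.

344 μGy/h; 4.95 μGy/h

Applying the 1/r² law,
At 1.80 m: 35.4 × (5.61/1.80)² = 35.4 × 9.714 = 343.9 μGy/h
At 15.0 m: (1.80/15.0)² = 0.01440, so 343.9 × 0.01440 = 4.952 μGy/h.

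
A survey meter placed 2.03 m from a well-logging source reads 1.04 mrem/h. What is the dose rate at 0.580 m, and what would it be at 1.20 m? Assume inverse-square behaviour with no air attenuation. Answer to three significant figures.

12.7 mrem/h; 2.98 mrem/h

Since intensity falls as 1/r²,
At 0.580 m: (2.03/0.580)² = 12.25, so 1.04 × 12.25 = 12.74 mrem/h
At 1.20 m: 12.74 × (0.580/1.20)² = 12.74 × 0.2336 = 2.976 mrem/h.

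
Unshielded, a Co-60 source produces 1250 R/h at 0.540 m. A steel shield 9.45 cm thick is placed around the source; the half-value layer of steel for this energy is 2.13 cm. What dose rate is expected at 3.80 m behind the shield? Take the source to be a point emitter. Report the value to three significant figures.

1.17 R/h

Distance alone: (0.540/3.80)² = 0.02019, so 1250 × 0.02019 = 25.24 R/h.
Shield: 9.45/2.13 = 4.437 half-value layers → attenuation 2^(−4.437) = 0.04617.
Combined: 25.24 × 0.04617 = 1.165 R/h.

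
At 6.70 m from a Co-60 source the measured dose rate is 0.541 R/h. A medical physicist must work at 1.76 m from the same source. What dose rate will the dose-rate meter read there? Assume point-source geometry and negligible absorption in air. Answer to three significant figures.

Using I₁d₁² = I₂d₂², scaling from 6.70 m to 1.76 m:
(6.70/1.76)² = 14.49, so 0.541 × 14.49 = 7.839 R/h.

7.84 R/h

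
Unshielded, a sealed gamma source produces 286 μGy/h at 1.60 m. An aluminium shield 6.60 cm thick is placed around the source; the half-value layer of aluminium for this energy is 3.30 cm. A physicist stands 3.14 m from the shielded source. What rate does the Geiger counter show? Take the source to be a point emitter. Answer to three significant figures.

Distance alone: (1.60/3.14)² = 0.2596, so 286 × 0.2596 = 74.25 μGy/h.
Shield: 6.60/3.30 = 2.000 half-value layers → attenuation 2^(−2.000) = 0.2500.
Combined: 74.25 × 0.2500 = 18.56 μGy/h.

18.6 μGy/h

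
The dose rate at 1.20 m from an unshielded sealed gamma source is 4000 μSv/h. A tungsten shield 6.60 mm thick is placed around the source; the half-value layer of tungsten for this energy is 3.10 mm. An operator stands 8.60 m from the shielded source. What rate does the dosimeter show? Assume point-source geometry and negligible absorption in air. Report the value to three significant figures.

17.8 μSv/h

Distance alone: 4000 × (1.20/8.60)² = 4000 × 0.01947 = 77.88 μSv/h.
Shield: 6.60/3.10 = 2.129 half-value layers → attenuation 2^(−2.129) = 0.2286.
Combined: 77.88 × 0.2286 = 17.80 μSv/h.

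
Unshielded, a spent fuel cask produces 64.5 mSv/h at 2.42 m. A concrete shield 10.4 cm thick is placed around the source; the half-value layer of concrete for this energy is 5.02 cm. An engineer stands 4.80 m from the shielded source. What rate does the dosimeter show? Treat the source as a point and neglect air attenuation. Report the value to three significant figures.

Distance alone: (2.42/4.80)² = 0.2542, so 64.5 × 0.2542 = 16.40 mSv/h.
Shield: 10.4/5.02 = 2.072 half-value layers → attenuation 2^(−2.072) = 0.2378.
Combined: 16.40 × 0.2378 = 3.900 mSv/h.

3.90 mSv/h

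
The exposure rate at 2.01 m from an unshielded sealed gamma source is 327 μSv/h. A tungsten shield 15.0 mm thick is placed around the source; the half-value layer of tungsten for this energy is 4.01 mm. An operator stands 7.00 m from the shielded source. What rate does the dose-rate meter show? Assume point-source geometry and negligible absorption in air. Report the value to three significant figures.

Distance alone: (2.01/7.00)² = 0.08245, so 327 × 0.08245 = 26.96 μSv/h.
Shield: 15.0/4.01 = 3.741 half-value layers → attenuation 2^(−3.741) = 0.07479.
Combined: 26.96 × 0.07479 = 2.016 μSv/h.

2.02 μSv/h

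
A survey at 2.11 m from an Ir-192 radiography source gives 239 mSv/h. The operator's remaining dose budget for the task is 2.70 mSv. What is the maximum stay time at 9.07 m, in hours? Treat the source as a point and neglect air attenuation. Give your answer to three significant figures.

0.209 h

Intensity scales as (d₁/d₂)², so rate at 9.07 m:
239 × (2.11/9.07)² = 239 × 0.05412 = 12.93 mSv/h.
Stay time = 2.70 mSv ÷ 12.93 mSv/h = 0.2088 h.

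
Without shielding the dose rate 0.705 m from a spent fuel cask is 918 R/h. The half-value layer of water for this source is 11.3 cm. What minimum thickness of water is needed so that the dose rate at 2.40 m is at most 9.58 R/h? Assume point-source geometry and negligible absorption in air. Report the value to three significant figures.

34.4 cm

At 2.40 m, distance alone gives 918 × (0.705/2.40)² = 918 × 0.08629 = 79.21 R/h.
Further attenuation needed: 79.21/9.58 = 8.268.
n = log₂(8.268) = 3.048 half-value layers.
Thickness = 3.048 × 11.3 cm = 34.44 cm.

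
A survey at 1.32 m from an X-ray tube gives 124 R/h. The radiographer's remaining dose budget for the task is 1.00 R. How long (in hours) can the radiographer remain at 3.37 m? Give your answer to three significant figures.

0.0526 h

Since intensity falls as 1/r², rate at 3.37 m:
124 × (1.32/3.37)² = 124 × 0.1534 = 19.02 R/h.
Stay time = 1.00 R ÷ 19.02 R/h = 0.05258 h.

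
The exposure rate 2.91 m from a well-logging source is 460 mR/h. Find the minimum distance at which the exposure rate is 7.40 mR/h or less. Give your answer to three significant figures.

Using I₁d₁² = I₂d₂², d₂ = d₁·√(I₁/I₂).
I₁/I₂ = 460/7.40 = 62.16, so d₂ = 2.91 × √62.16 = 22.94 m.

22.9 m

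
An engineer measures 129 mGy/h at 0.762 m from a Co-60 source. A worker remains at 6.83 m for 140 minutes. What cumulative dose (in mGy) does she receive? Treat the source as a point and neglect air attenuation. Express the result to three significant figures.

3.75 mGy

Since intensity falls as 1/r², rate at 6.83 m:
129 × (0.762/6.83)² = 129 × 0.01245 = 1.606 mGy/h.
Dose = rate × time = 1.606 mGy/h × 2.333 h = 3.747 mGy.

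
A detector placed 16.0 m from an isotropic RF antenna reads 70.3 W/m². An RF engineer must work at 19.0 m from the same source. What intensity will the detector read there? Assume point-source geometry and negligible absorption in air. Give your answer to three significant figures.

Applying the 1/r² law, scaling from 16.0 m to 19.0 m:
(16.0/19.0)² = 0.7091, so 70.3 × 0.7091 = 49.85 W/m².

49.9 W/m²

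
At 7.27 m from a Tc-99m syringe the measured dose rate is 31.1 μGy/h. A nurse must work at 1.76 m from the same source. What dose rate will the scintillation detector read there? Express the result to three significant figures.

531 μGy/h

Applying the 1/r² law, scaling from 7.27 m to 1.76 m:
(7.27/1.76)² = 17.06, so 31.1 × 17.06 = 530.6 μGy/h.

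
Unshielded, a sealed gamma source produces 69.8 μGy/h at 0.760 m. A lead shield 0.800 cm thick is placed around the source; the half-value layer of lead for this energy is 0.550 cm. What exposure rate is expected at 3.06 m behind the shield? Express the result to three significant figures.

1.57 μGy/h

Distance alone: (0.760/3.06)² = 0.06169, so 69.8 × 0.06169 = 4.306 μGy/h.
Shield: 0.800/0.550 = 1.455 half-value layers → attenuation 2^(−1.455) = 0.3648.
Combined: 4.306 × 0.3648 = 1.571 μGy/h.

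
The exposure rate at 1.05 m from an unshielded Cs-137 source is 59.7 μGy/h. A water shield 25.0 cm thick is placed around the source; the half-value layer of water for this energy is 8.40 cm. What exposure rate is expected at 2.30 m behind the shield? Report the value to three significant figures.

Distance alone: 59.7 × (1.05/2.30)² = 59.7 × 0.2084 = 12.44 μGy/h.
Shield: 25.0/8.40 = 2.976 half-value layers → attenuation 2^(−2.976) = 0.1271.
Combined: 12.44 × 0.1271 = 1.581 μGy/h.

1.58 μGy/h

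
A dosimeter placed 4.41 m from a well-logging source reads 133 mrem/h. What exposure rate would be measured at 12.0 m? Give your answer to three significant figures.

18.0 mrem/h

Since intensity falls as 1/r², scaling from 4.41 m to 12.0 m:
133 × (4.41/12.0)² = 133 × 0.1351 = 17.97 mrem/h.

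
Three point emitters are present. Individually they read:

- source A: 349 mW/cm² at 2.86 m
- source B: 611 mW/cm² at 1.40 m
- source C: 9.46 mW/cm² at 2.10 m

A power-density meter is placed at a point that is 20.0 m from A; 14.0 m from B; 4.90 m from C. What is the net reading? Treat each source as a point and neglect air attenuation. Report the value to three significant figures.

Each source contributes Iᵢ·(dᵢ/rᵢ)²; contributions add.
A: 349 × (2.86/20.0)² = 7.137 mW/cm²
B: 611 × (1.40/14.0)² = 6.110 mW/cm²
C: 9.46 × (2.10/4.90)² = 1.738 mW/cm²
Total = 7.137 + 6.110 + 1.738 = 14.98 mW/cm².

15.0 mW/cm²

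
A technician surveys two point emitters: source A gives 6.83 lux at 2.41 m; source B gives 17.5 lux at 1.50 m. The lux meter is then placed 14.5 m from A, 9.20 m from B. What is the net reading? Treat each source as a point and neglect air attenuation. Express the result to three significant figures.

By superposition, sum each source's inverse-square contribution:
A: 6.83 × (2.41/14.5)² = 0.1887 lux
B: 17.5 × (1.50/9.20)² = 0.4652 lux
Total = 0.1887 + 0.4652 = 0.6539 lux.

0.654 lux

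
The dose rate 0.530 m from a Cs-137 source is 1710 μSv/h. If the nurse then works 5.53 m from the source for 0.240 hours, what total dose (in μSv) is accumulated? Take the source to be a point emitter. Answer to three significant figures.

By the inverse-square law, rate at 5.53 m:
(0.530/5.53)² = 0.009185, so 1710 × 0.009185 = 15.71 μSv/h.
Dose = rate × time = 15.71 μSv/h × 0.2400 h = 3.770 μSv.

3.77 μSv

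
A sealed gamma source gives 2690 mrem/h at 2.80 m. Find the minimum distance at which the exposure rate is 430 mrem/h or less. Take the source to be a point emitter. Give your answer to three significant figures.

Using I₁d₁² = I₂d₂², d₂ = d₁·√(I₁/I₂).
I₁/I₂ = 2690/430 = 6.256, so d₂ = 2.80 × √6.256 = 7.003 m.

7.00 m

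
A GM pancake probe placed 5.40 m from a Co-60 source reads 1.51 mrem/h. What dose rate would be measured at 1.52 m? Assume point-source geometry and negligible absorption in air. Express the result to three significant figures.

Since intensity falls as 1/r², scaling from 5.40 m to 1.52 m:
1.51 × (5.40/1.52)² = 1.51 × 12.62 = 19.06 mrem/h.

19.1 mrem/h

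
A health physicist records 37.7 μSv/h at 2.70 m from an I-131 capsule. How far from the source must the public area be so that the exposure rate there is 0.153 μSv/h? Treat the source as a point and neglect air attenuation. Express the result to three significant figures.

By the inverse-square law, d₂ = d₁·√(I₁/I₂).
I₁/I₂ = 37.7/0.153 = 246.4, so d₂ = 2.70 × √246.4 = 42.38 m.

42.4 m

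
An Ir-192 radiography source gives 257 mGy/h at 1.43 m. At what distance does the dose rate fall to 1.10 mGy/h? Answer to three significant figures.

21.9 m

Applying the 1/r² law, d₂ = d₁·√(I₁/I₂).
I₁/I₂ = 257/1.10 = 233.6, so d₂ = 1.43 × √233.6 = 21.86 m.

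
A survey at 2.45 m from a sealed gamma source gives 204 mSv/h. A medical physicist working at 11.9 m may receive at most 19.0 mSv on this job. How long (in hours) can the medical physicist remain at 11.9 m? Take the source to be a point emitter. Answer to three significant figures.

Using I₁d₁² = I₂d₂², rate at 11.9 m:
(2.45/11.9)² = 0.04239, so 204 × 0.04239 = 8.648 mSv/h.
Stay time = 19.0 mSv ÷ 8.648 mSv/h = 2.197 h.

2.20 h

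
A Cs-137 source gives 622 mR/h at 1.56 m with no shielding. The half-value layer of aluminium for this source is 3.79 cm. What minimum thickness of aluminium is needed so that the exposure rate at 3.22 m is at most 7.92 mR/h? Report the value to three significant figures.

At 3.22 m, distance alone gives 622 × (1.56/3.22)² = 622 × 0.2347 = 146.0 mR/h.
Further attenuation needed: 146.0/7.92 = 18.43.
n = log₂(18.43) = 4.204 half-value layers.
Thickness = 4.204 × 3.79 cm = 15.93 cm.

15.9 cm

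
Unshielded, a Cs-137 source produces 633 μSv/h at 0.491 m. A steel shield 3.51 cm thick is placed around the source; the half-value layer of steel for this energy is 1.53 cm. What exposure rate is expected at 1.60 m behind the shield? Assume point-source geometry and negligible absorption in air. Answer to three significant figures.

12.2 μSv/h

Distance alone: 633 × (0.491/1.60)² = 633 × 0.09417 = 59.61 μSv/h.
Shield: 3.51/1.53 = 2.294 half-value layers → attenuation 2^(−2.294) = 0.2039.
Combined: 59.61 × 0.2039 = 12.15 μSv/h.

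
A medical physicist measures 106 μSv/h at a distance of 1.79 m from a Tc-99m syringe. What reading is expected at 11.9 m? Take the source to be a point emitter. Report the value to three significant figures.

2.40 μSv/h

Using I₁d₁² = I₂d₂², the rate at 11.9 m is
106 × (1.79/11.9)² = 106 × 0.02263 = 2.399 μSv/h.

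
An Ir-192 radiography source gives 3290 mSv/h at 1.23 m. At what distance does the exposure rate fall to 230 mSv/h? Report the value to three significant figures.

4.65 m

Using I₁d₁² = I₂d₂², d₂ = d₁·√(I₁/I₂).
I₁/I₂ = 3290/230 = 14.30, so d₂ = 1.23 × √14.30 = 4.651 m.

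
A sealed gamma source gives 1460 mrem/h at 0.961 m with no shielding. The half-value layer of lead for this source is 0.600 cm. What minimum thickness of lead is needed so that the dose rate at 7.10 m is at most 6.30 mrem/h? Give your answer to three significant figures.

At 7.10 m, distance alone gives (0.961/7.10)² = 0.01832, so 1460 × 0.01832 = 26.75 mrem/h.
Further attenuation needed: 26.75/6.30 = 4.246.
n = log₂(4.246) = 2.086 half-value layers.
Thickness = 2.086 × 0.600 cm = 1.252 cm.

1.25 cm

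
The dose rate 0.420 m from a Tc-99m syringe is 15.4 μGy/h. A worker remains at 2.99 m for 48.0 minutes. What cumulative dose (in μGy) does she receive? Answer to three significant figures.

0.243 μGy

Applying the 1/r² law, rate at 2.99 m:
15.4 × (0.420/2.99)² = 15.4 × 0.01973 = 0.3038 μGy/h.
Dose = rate × time = 0.3038 μGy/h × 0.8000 h = 0.2430 μGy.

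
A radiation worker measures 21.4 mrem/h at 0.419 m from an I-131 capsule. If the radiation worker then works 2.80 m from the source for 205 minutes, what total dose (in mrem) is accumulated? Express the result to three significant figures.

1.64 mrem

Using I₁d₁² = I₂d₂², rate at 2.80 m:
(0.419/2.80)² = 0.02239, so 21.4 × 0.02239 = 0.4791 mrem/h.
Dose = rate × time = 0.4791 mrem/h × 3.417 h = 1.637 mrem.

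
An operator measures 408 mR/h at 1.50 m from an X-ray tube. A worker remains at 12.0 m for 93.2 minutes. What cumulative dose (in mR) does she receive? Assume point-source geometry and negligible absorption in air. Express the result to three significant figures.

9.90 mR

Applying the 1/r² law, rate at 12.0 m:
(1.50/12.0)² = 0.01562, so 408 × 0.01562 = 6.373 mR/h.
Dose = rate × time = 6.373 mR/h × 1.553 h = 9.897 mR.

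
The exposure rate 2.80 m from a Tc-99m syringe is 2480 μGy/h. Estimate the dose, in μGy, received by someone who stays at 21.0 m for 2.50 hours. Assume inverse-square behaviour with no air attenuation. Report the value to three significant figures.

110 μGy

Applying the 1/r² law, rate at 21.0 m:
2480 × (2.80/21.0)² = 2480 × 0.01778 = 44.09 μGy/h.
Dose = rate × time = 44.09 μGy/h × 2.500 h = 110.2 μGy.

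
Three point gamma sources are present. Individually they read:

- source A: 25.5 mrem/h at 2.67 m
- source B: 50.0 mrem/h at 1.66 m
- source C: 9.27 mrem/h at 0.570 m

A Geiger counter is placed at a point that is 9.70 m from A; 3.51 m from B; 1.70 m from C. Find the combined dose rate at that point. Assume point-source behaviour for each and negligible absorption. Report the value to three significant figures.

14.2 mrem/h

By superposition, sum each source's inverse-square contribution:
A: 25.5 × (2.67/9.70)² = 1.932 mrem/h
B: 50.0 × (1.66/3.51)² = 11.18 mrem/h
C: 9.27 × (0.570/1.70)² = 1.042 mrem/h
Total = 1.932 + 11.18 + 1.042 = 14.15 mrem/h.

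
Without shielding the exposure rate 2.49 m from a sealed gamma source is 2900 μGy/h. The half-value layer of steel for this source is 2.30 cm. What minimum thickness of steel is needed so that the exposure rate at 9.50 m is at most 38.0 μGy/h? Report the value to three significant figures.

5.50 cm

At 9.50 m, distance alone gives (2.49/9.50)² = 0.06870, so 2900 × 0.06870 = 199.2 μGy/h.
Further attenuation needed: 199.2/38.0 = 5.242.
n = log₂(5.242) = 2.390 half-value layers.
Thickness = 2.390 × 2.30 cm = 5.497 cm.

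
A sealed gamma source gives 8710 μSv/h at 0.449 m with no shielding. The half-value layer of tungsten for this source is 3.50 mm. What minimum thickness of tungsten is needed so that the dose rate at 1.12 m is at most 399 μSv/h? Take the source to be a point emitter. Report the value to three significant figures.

At 1.12 m, distance alone gives 8710 × (0.449/1.12)² = 8710 × 0.1607 = 1400 μSv/h.
Further attenuation needed: 1400/399 = 3.509.
n = log₂(3.509) = 1.811 half-value layers.
Thickness = 1.811 × 3.50 mm = 6.338 mm.

6.34 mm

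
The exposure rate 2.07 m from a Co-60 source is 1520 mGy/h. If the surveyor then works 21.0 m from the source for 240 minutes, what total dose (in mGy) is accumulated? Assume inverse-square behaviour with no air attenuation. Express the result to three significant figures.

By the inverse-square law, rate at 21.0 m:
1520 × (2.07/21.0)² = 1520 × 0.009716 = 14.77 mGy/h.
Dose = rate × time = 14.77 mGy/h × 4.000 h = 59.08 mGy.

59.1 mGy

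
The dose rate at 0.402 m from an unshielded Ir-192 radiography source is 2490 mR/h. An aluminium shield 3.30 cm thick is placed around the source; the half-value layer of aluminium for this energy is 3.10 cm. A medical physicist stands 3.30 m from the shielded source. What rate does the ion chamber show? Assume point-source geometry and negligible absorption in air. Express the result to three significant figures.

17.7 mR/h

Distance alone: (0.402/3.30)² = 0.01484, so 2490 × 0.01484 = 36.95 mR/h.
Shield: 3.30/3.10 = 1.065 half-value layers → attenuation 2^(−1.065) = 0.4780.
Combined: 36.95 × 0.4780 = 17.66 mR/h.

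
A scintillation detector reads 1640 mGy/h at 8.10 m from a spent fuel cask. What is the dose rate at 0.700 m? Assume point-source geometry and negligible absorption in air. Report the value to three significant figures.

220000 mGy/h

Using I₁d₁² = I₂d₂², the rate at 0.700 m is
(8.10/0.700)² = 133.9, so 1640 × 133.9 = 219600 mGy/h.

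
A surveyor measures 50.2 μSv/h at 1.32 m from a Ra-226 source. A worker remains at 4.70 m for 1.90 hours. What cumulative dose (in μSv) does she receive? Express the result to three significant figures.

7.52 μSv

By the inverse-square law, rate at 4.70 m:
50.2 × (1.32/4.70)² = 50.2 × 0.07888 = 3.960 μSv/h.
Dose = rate × time = 3.960 μSv/h × 1.900 h = 7.524 μSv.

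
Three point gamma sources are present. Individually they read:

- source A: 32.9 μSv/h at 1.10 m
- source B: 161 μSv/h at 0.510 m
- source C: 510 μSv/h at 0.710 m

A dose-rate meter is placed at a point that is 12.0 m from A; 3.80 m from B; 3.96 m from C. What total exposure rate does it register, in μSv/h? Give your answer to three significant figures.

19.6 μSv/h

Each source contributes Iᵢ·(dᵢ/rᵢ)²; contributions add.
A: 32.9 × (1.10/12.0)² = 0.2765 μSv/h
B: 161 × (0.510/3.80)² = 2.900 μSv/h
C: 510 × (0.710/3.96)² = 16.39 μSv/h
Total = 0.2765 + 2.900 + 16.39 = 19.57 μSv/h.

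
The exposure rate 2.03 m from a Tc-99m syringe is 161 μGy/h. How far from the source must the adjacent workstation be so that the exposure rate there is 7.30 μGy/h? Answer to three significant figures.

Using I₁d₁² = I₂d₂², d₂ = d₁·√(I₁/I₂).
I₁/I₂ = 161/7.30 = 22.05, so d₂ = 2.03 × √22.05 = 9.532 m.

9.53 m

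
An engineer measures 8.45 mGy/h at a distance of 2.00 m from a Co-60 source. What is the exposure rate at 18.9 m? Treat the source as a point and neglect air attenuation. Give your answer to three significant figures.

0.0946 mGy/h

By the inverse-square law, the rate at 18.9 m is
8.45 × (2.00/18.9)² = 8.45 × 0.01120 = 0.09464 mGy/h.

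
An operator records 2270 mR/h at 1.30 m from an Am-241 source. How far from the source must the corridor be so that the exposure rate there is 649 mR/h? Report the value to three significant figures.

2.43 m

Since intensity falls as 1/r², d₂ = d₁·√(I₁/I₂).
I₁/I₂ = 2270/649 = 3.498, so d₂ = 1.30 × √3.498 = 2.431 m.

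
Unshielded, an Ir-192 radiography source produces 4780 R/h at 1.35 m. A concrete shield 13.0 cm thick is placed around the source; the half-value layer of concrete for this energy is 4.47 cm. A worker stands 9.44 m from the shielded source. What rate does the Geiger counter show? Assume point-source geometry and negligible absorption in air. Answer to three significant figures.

Distance alone: 4780 × (1.35/9.44)² = 4780 × 0.02045 = 97.75 R/h.
Shield: 13.0/4.47 = 2.908 half-value layers → attenuation 2^(−2.908) = 0.1332.
Combined: 97.75 × 0.1332 = 13.02 R/h.

13.0 R/h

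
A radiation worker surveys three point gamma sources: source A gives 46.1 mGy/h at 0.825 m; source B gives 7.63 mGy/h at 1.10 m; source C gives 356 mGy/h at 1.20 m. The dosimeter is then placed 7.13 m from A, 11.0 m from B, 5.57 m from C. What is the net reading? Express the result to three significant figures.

17.2 mGy/h

By superposition, sum each source's inverse-square contribution:
A: 46.1 × (0.825/7.13)² = 0.6172 mGy/h
B: 7.63 × (1.10/11.0)² = 0.07630 mGy/h
C: 356 × (1.20/5.57)² = 16.52 mGy/h
Total = 0.6172 + 0.07630 + 16.52 = 17.21 mGy/h.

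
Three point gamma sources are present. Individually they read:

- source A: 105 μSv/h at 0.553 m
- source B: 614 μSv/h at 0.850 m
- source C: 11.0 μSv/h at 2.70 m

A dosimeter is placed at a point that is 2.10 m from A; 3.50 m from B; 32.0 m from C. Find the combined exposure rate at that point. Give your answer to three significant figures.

43.6 μSv/h

Each source contributes Iᵢ·(dᵢ/rᵢ)²; contributions add.
A: 105 × (0.553/2.10)² = 7.281 μSv/h
B: 614 × (0.850/3.50)² = 36.21 μSv/h
C: 11.0 × (2.70/32.0)² = 0.07831 μSv/h
Total = 7.281 + 36.21 + 0.07831 = 43.57 μSv/h.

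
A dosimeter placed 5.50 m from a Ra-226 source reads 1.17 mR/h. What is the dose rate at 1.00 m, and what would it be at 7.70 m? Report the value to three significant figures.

35.4 mR/h; 0.597 mR/h

Using I₁d₁² = I₂d₂²,
At 1.00 m: (5.50/1.00)² = 30.25, so 1.17 × 30.25 = 35.39 mR/h
At 7.70 m: 35.39 × (1.00/7.70)² = 35.39 × 0.01687 = 0.5970 mR/h.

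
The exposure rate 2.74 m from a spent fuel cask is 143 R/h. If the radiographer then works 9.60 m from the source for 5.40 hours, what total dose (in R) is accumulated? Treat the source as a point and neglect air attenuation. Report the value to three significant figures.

62.9 R

By the inverse-square law, rate at 9.60 m:
(2.74/9.60)² = 0.08146, so 143 × 0.08146 = 11.65 R/h.
Dose = rate × time = 11.65 R/h × 5.400 h = 62.91 R.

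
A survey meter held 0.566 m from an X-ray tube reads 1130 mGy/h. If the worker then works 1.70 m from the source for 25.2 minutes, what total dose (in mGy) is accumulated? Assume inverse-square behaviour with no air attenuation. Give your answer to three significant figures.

52.6 mGy

Using I₁d₁² = I₂d₂², rate at 1.70 m:
(0.566/1.70)² = 0.1108, so 1130 × 0.1108 = 125.2 mGy/h.
Dose = rate × time = 125.2 mGy/h × 0.4200 h = 52.58 mGy.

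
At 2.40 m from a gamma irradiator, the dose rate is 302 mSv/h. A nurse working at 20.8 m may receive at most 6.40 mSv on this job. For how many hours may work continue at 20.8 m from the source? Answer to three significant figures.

Applying the 1/r² law, rate at 20.8 m:
(2.40/20.8)² = 0.01331, so 302 × 0.01331 = 4.020 mSv/h.
Stay time = 6.40 mSv ÷ 4.020 mSv/h = 1.592 h.

1.59 h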